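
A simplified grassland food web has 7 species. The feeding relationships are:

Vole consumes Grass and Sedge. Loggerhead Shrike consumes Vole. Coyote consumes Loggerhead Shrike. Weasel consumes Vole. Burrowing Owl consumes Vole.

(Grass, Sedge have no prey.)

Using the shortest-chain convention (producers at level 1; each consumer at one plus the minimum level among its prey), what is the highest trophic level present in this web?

4

Producers (level 1): Grass, Sedge.
Following each consumer down to its lowest-level prey: Grass → Vole → Loggerhead Shrike → Coyote (levels 1 through 4).
All prey of Coyote (Loggerhead Shrike 3) are at level 3 or above, so Coyote is at level 1 + 3 = 4.
Every consumer has at least one prey at level 3 or below, so none exceeds level 4.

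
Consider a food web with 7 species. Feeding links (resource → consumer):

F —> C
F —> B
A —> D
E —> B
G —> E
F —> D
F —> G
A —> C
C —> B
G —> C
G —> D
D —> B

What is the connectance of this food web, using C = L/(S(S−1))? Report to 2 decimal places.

C = 0.29

The web has S = 7 species and L = 12 feeding links.
C = L / (S(S−1)) = 12 / 42 = 0.2857 ≈ 0.29.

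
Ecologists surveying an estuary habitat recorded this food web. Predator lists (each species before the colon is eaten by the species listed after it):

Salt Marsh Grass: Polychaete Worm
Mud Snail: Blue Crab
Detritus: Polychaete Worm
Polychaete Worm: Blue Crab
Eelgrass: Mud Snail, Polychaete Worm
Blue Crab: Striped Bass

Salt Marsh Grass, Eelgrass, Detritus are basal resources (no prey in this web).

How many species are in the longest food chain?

One longest chain: Eelgrass → Mud Snail → Blue Crab → Striped Bass.
It has 4 species and 3 links.

4 species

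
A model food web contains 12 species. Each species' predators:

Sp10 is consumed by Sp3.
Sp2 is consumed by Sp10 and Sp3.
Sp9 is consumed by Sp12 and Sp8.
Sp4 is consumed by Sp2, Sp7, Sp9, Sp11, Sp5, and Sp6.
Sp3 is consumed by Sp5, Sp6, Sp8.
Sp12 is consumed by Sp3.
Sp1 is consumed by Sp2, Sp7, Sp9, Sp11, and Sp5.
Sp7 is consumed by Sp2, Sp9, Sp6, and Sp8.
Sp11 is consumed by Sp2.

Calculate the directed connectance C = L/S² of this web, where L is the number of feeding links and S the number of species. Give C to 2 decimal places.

The web has S = 12 species and L = 25 feeding links.
C = L / S² = 25 / 144 = 0.1736 ≈ 0.17.

C = 0.17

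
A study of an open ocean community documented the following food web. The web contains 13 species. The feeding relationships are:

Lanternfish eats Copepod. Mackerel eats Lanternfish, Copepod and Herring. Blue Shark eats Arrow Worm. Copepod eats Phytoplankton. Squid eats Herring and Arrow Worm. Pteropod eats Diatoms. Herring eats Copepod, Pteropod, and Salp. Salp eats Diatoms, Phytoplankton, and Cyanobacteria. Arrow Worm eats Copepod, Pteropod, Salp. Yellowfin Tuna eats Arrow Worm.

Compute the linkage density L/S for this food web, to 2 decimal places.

L/S = 1.46

There are L = 19 links among S = 13 species.
L/S = 19/13 = 1.4615 ≈ 1.46.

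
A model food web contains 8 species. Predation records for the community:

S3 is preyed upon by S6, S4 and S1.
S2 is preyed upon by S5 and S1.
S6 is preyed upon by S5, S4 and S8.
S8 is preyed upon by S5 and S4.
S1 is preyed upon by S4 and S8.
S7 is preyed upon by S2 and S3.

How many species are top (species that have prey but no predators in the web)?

2

Top species (has prey, but nothing eats it): S4, S5.
Count: 2.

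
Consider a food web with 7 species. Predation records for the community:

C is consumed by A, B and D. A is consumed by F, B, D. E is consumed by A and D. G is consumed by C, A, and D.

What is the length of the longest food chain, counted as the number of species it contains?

4 species

One longest chain: G → C → A → F.
It has 4 species and 3 links.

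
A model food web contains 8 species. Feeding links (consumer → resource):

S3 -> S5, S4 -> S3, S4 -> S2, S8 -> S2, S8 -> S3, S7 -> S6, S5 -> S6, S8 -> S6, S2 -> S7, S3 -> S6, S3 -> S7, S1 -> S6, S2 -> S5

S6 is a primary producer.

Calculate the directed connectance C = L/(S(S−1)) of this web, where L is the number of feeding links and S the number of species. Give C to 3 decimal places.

The web has S = 8 species and L = 13 feeding links.
C = L / (S(S−1)) = 13 / 56 = 0.2321 ≈ 0.232.

C = 0.232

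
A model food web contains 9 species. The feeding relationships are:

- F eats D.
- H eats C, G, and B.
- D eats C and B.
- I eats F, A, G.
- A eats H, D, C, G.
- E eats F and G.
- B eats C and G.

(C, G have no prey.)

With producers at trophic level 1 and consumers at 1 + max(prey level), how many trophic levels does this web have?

5

Producers (level 1): C, G.
C → B → D → F → E gives E level 5.
No species has a prey at level 5, so no species reaches level 6.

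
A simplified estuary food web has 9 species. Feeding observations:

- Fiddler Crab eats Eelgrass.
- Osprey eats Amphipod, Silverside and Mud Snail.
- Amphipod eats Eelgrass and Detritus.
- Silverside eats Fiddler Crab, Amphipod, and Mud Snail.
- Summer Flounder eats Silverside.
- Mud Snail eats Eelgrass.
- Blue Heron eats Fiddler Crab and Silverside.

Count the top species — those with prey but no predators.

3

Top species (has prey, but nothing eats it): Blue Heron, Summer Flounder, Osprey.
Count: 3.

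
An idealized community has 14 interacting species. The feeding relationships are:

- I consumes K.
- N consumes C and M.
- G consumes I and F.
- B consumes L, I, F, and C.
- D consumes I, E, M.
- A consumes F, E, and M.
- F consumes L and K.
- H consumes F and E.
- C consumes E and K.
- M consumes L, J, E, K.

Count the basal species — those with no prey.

4

Basal species (no prey listed): K, L, J, E.
Count: 4.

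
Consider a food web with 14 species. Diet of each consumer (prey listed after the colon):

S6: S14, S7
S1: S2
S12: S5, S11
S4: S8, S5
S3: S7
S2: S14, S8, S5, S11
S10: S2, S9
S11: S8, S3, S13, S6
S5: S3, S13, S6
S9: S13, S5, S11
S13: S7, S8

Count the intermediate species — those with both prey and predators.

7

Intermediate species (has both prey and predators): S3, S13, S6, S5, S11, S2, S9.
Count: 7.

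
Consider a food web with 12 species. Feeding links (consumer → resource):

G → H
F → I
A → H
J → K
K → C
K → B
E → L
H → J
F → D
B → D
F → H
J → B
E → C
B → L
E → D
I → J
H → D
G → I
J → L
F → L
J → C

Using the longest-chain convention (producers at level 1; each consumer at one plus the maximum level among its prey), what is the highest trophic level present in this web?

6

Producers (level 1): D, L, C.
D → B → K → J → H → A gives A level 6.
No species has a prey at level 6, so no species reaches level 7.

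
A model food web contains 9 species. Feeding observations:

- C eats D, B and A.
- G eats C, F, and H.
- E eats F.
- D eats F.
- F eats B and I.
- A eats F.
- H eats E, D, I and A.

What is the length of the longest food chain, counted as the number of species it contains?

5 species

One longest chain: B → F → D → H → G.
It has 5 species and 4 links.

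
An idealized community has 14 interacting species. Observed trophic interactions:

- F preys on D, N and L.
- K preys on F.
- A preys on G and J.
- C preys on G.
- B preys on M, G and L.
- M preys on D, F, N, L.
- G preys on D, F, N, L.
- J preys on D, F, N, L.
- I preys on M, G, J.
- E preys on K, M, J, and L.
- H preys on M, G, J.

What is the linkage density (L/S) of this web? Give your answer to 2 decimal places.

L/S = 2.29

There are L = 32 links among S = 14 species.
L/S = 32/14 = 2.2857 ≈ 2.29.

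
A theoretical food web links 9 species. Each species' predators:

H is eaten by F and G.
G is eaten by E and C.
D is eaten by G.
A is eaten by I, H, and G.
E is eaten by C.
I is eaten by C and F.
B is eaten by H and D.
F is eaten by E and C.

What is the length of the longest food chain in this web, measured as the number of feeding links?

One longest chain: A → H → F → E → C.
It has 5 species and 4 links.

4 links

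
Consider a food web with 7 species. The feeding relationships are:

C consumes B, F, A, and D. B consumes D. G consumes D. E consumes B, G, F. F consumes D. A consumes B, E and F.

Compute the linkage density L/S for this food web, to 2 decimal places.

L/S = 1.86

There are L = 13 links among S = 7 species.
L/S = 13/7 = 1.8571 ≈ 1.86.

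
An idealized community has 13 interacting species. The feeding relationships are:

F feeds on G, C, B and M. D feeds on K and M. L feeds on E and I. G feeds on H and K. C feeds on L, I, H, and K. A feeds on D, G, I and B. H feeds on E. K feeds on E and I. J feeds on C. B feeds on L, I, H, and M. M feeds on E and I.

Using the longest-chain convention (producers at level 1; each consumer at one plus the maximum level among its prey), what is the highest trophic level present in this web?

4

Producers (level 1): E, I.
E → H → G → A gives A level 4.
No species has a prey at level 4, so no species reaches level 5.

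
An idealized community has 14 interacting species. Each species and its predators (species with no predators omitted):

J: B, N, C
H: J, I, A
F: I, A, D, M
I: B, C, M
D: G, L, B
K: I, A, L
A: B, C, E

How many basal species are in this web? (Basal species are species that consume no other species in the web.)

3

Basal species (no prey listed): K, H, F.
Count: 3.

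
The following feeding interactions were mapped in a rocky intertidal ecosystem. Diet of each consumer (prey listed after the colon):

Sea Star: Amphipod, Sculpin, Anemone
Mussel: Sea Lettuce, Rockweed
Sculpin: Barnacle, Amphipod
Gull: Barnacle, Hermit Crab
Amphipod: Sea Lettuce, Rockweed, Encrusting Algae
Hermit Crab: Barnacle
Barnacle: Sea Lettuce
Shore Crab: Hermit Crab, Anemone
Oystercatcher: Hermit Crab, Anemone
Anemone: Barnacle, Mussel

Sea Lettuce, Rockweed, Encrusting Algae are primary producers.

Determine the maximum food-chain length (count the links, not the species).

One longest chain: Sea Lettuce → Barnacle → Anemone → Sea Star.
It has 4 species and 3 links.

3 links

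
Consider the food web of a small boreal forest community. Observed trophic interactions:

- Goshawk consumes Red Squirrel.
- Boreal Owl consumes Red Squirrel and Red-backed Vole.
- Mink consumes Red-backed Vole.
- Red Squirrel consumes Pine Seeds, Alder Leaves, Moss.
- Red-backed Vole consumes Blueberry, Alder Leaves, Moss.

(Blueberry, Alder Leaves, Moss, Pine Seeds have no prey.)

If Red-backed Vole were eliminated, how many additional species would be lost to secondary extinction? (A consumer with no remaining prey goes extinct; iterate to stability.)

1

Remove Red-backed Vole.
Round 1: Mink (all prey gone) → extinct.
No further losses. Total secondary extinctions: 1.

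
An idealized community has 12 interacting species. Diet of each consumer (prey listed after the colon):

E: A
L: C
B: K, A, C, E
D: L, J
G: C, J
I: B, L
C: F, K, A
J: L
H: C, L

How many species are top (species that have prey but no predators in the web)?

Top species (has prey, but nothing eats it): H, I, G, D.
Count: 4.

4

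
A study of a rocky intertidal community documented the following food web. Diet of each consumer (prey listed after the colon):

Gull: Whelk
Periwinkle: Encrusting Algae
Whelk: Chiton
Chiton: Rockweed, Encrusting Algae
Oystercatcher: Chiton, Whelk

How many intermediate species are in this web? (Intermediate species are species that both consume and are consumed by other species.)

2

Intermediate species (has both prey and predators): Chiton, Whelk.
Count: 2.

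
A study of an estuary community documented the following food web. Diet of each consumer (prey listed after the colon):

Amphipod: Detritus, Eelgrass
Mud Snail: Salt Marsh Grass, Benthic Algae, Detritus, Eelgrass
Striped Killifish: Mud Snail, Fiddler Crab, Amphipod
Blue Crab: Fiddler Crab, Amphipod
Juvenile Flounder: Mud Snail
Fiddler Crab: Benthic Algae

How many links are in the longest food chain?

One longest chain: Benthic Algae → Fiddler Crab → Blue Crab.
It has 3 species and 2 links.

2 links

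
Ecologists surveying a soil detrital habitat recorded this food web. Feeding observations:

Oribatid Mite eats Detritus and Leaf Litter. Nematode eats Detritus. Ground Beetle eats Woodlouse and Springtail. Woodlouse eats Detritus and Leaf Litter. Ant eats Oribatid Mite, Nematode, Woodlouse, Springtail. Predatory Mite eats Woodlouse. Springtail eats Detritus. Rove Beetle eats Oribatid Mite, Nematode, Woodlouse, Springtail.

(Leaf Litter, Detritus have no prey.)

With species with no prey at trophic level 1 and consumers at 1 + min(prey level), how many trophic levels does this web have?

Basal resources (level 1): Leaf Litter, Detritus.
Following each consumer down to its lowest-level prey: Leaf Litter → Woodlouse → Ground Beetle (levels 1 through 3).
All prey of Ground Beetle (Woodlouse 2, Springtail 2) are at level 2 or above, so Ground Beetle is at level 1 + 2 = 3.
Every consumer has at least one prey at level 2 or below, so none exceeds level 3.

3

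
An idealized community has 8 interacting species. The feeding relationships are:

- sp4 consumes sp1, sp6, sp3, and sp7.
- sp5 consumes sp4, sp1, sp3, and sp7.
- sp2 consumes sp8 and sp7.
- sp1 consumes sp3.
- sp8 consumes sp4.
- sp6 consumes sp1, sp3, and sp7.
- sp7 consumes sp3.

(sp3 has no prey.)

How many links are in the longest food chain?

5 links

One longest chain: sp3 → sp7 → sp6 → sp4 → sp8 → sp2.
It has 6 species and 5 links.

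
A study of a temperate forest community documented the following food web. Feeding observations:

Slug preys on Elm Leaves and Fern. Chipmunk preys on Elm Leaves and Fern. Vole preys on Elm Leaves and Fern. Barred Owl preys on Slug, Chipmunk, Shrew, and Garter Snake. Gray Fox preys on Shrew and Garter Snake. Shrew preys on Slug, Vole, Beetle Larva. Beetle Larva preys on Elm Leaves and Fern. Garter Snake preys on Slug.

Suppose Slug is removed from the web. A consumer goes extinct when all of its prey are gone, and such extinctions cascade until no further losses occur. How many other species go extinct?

1

Remove Slug.
Round 1: Garter Snake (all prey gone) → extinct.
No further losses. Total secondary extinctions: 1.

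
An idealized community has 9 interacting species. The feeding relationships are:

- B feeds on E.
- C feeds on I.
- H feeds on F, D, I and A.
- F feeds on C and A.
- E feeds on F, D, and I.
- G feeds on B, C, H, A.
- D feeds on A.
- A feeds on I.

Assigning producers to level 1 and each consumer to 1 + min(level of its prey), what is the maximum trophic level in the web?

3

Producers (level 1): I.
Following each consumer down to its lowest-level prey: I → C → G (levels 1 through 3).
All prey of G (C 2, A 2, H 2, B 3) are at level 2 or above, so G is at level 1 + 2 = 3.
Every consumer has at least one prey at level 2 or below, so none exceeds level 3.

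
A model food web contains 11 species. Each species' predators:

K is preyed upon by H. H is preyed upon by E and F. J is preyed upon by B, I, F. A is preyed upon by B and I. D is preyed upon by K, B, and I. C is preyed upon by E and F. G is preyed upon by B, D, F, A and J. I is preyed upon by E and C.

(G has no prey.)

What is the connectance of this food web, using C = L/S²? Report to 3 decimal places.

The web has S = 11 species and L = 20 feeding links.
C = L / S² = 20 / 121 = 0.1653 ≈ 0.165.

C = 0.165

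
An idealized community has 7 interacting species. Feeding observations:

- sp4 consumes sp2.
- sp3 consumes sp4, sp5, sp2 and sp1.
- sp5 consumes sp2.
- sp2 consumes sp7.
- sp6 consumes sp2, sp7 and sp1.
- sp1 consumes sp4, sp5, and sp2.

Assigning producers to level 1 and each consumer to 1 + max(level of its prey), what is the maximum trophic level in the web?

Producers (level 1): sp7.
sp7 → sp2 → sp5 → sp1 → sp6 gives sp6 level 5.
No species has a prey at level 5, so no species reaches level 6.

5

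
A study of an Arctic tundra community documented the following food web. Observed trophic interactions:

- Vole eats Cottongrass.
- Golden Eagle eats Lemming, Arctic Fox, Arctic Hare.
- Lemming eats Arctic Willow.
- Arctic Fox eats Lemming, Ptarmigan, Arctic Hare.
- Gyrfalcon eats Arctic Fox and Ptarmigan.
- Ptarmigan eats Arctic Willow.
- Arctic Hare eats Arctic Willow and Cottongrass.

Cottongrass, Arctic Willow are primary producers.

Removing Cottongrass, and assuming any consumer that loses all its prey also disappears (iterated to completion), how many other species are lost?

1

Remove Cottongrass.
Round 1: Vole (all prey gone) → extinct.
No further losses. Total secondary extinctions: 1.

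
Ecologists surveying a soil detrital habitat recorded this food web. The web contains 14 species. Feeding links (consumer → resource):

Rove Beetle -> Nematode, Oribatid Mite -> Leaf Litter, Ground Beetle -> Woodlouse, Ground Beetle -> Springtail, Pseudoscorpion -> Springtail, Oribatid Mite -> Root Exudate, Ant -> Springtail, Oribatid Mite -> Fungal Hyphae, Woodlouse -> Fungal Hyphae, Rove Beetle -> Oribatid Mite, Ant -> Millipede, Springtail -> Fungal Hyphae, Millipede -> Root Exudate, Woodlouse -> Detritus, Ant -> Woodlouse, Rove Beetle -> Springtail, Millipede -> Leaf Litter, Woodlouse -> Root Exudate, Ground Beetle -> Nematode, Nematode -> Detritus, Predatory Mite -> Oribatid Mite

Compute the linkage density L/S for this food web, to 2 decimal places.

L/S = 1.50

There are L = 21 links among S = 14 species.
L/S = 21/14 = 1.5000 ≈ 1.50.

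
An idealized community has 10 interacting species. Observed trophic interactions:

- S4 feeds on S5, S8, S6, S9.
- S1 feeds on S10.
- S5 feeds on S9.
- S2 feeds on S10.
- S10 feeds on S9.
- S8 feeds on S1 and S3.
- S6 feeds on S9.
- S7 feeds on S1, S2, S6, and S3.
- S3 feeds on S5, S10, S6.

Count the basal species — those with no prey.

Basal species (no prey listed): S9.
Count: 1.

1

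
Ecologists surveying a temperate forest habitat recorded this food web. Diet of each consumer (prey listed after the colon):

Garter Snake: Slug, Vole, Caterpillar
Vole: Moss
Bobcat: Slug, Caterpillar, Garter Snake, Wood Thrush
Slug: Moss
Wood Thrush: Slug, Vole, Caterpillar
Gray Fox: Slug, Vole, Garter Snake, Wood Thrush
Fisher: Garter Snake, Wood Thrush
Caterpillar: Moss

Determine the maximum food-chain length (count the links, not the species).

One longest chain: Moss → Slug → Garter Snake → Bobcat.
It has 4 species and 3 links.

3 links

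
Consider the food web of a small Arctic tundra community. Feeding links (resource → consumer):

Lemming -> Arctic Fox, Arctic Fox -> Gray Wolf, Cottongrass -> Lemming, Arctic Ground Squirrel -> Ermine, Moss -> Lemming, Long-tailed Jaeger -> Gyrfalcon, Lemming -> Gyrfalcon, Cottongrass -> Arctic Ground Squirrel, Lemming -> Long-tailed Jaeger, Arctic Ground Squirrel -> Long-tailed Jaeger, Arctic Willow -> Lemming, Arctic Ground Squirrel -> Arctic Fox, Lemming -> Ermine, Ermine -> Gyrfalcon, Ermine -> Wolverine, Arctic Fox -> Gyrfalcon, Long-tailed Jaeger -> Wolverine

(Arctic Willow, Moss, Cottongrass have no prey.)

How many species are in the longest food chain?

4 species

One longest chain: Arctic Willow → Lemming → Arctic Fox → Gyrfalcon.
It has 4 species and 3 links.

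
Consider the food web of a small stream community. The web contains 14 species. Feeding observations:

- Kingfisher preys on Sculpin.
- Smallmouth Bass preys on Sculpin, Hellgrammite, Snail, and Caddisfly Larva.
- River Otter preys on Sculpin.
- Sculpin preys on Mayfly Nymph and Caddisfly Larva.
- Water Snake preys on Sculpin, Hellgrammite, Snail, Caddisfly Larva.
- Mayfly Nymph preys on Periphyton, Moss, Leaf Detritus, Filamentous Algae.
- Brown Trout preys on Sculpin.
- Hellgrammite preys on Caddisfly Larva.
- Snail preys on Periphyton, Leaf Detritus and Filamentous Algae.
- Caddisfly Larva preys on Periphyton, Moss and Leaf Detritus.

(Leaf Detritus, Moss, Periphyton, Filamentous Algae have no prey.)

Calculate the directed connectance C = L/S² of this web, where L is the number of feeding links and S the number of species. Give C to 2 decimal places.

The web has S = 14 species and L = 24 feeding links.
C = L / S² = 24 / 196 = 0.1224 ≈ 0.12.

C = 0.12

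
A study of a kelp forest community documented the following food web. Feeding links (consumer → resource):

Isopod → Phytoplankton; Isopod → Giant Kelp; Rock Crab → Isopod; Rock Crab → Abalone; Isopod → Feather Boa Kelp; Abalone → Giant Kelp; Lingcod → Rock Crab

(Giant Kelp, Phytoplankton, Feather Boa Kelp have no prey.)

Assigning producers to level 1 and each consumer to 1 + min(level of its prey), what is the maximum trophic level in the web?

4

Producers (level 1): Giant Kelp, Phytoplankton, Feather Boa Kelp.
Following each consumer down to its lowest-level prey: Giant Kelp → Isopod → Rock Crab → Lingcod (levels 1 through 4).
All prey of Lingcod (Rock Crab 3) are at level 3 or above, so Lingcod is at level 1 + 3 = 4.
Every consumer has at least one prey at level 3 or below, so none exceeds level 4.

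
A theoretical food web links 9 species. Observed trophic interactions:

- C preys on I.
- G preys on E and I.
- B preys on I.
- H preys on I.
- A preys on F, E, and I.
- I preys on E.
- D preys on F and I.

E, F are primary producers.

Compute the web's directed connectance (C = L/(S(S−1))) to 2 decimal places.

C = 0.15

The web has S = 9 species and L = 11 feeding links.
C = L / (S(S−1)) = 11 / 72 = 0.1528 ≈ 0.15.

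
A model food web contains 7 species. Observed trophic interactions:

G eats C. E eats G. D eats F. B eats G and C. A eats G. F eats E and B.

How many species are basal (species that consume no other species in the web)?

Basal species (no prey listed): C.
Count: 1.

1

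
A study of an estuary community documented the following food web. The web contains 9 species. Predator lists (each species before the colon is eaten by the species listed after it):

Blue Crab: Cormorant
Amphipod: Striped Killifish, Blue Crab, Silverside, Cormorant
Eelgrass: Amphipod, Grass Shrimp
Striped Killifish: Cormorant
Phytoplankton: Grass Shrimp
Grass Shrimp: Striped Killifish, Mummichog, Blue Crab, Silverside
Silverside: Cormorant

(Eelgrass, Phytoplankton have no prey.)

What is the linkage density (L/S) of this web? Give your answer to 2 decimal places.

There are L = 14 links among S = 9 species.
L/S = 14/9 = 1.5556 ≈ 1.56.

L/S = 1.56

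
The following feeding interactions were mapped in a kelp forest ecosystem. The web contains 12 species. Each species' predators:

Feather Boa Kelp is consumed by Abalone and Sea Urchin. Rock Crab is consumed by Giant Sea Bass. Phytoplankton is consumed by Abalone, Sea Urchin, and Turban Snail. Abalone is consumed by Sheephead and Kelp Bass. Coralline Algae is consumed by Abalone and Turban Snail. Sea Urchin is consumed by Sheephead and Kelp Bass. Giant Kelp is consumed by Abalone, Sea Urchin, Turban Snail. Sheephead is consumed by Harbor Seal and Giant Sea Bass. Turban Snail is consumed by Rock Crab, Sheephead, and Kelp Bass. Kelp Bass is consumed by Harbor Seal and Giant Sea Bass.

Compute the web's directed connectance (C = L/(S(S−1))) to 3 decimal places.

C = 0.167

The web has S = 12 species and L = 22 feeding links.
C = L / (S(S−1)) = 22 / 132 = 0.1667 ≈ 0.167.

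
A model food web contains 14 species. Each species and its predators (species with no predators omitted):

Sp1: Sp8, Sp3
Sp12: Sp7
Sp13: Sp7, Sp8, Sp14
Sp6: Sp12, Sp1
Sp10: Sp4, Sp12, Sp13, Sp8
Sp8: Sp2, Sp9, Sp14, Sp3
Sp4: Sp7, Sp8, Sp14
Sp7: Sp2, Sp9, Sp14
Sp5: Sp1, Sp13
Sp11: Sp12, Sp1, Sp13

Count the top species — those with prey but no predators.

4

Top species (has prey, but nothing eats it): Sp2, Sp9, Sp14, Sp3.
Count: 4.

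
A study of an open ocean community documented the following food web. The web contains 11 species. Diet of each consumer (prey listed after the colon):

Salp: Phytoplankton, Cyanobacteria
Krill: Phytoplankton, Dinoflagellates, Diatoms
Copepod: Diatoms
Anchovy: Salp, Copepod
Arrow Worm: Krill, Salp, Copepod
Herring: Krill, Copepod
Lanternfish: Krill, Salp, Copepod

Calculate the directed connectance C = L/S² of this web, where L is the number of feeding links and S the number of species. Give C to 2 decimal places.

C = 0.13

The web has S = 11 species and L = 16 feeding links.
C = L / S² = 16 / 121 = 0.1322 ≈ 0.13.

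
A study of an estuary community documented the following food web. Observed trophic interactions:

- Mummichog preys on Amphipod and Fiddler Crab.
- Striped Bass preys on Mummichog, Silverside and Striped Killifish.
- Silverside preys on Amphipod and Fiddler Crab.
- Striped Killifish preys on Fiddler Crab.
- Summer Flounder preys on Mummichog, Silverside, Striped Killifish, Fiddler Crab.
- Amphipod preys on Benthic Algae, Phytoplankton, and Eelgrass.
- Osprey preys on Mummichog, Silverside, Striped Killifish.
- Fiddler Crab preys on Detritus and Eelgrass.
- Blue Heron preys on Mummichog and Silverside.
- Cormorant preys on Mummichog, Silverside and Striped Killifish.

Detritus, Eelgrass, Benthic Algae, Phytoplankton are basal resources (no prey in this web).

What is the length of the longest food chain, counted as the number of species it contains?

4 species

One longest chain: Detritus → Fiddler Crab → Silverside → Striped Bass.
It has 4 species and 3 links.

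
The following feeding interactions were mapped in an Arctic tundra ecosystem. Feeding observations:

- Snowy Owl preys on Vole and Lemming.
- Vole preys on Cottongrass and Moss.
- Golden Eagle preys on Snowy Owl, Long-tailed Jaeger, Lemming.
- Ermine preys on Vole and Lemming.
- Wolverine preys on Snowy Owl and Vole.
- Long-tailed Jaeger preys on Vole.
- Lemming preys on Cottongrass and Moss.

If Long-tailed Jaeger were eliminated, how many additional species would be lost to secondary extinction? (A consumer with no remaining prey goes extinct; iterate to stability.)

0

Remove Long-tailed Jaeger.
Every predator of it retains at least one other prey: Golden Eagle still has Lemming, Snowy Owl.
No consumer loses all prey, so no secondary extinctions occur.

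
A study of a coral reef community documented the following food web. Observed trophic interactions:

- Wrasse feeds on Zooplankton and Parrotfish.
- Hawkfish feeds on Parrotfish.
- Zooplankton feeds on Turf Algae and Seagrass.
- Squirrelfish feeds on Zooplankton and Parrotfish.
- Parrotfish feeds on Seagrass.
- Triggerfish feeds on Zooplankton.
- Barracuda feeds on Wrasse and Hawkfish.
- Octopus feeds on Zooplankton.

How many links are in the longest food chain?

3 links

One longest chain: Seagrass → Parrotfish → Wrasse → Barracuda.
It has 4 species and 3 links.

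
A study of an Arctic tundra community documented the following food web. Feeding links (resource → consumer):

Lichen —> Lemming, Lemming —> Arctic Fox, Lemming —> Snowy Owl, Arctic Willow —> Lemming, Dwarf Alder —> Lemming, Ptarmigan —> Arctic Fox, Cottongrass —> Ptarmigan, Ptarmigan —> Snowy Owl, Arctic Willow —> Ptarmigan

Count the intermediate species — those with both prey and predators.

Intermediate species (has both prey and predators): Ptarmigan, Lemming.
Count: 2.

2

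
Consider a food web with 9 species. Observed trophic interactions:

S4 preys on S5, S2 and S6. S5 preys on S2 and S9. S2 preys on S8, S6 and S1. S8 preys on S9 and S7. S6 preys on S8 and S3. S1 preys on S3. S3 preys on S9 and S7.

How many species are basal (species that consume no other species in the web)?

Basal species (no prey listed): S7, S9.
Count: 2.

2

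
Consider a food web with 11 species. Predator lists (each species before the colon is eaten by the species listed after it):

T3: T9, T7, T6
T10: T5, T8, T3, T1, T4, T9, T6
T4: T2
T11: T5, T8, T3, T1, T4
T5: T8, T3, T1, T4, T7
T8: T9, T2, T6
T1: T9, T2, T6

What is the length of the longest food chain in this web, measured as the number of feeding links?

3 links

One longest chain: T10 → T5 → T8 → T9.
It has 4 species and 3 links.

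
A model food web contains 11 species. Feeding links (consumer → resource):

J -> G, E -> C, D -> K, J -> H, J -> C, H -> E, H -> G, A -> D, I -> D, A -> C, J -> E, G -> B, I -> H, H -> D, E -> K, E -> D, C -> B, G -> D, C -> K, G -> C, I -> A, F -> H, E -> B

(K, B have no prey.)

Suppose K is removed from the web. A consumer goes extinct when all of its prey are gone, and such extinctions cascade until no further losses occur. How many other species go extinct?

1

Remove K.
Round 1: D (all prey gone) → extinct.
No further losses. Total secondary extinctions: 1.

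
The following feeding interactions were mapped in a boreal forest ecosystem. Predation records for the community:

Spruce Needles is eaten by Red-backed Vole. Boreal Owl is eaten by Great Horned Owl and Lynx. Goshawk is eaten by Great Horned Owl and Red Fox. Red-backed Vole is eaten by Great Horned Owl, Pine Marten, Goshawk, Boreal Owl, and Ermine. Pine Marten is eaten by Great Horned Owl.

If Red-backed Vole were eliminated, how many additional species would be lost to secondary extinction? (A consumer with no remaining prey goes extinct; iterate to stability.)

Remove Red-backed Vole.
Round 1: Boreal Owl (all prey gone), Ermine (all prey gone), Pine Marten (all prey gone), Goshawk (all prey gone) → extinct.
Round 2: Great Horned Owl (all prey gone), Red Fox (all prey gone), Lynx (all prey gone) → extinct.
No further losses. Total secondary extinctions: 7.

7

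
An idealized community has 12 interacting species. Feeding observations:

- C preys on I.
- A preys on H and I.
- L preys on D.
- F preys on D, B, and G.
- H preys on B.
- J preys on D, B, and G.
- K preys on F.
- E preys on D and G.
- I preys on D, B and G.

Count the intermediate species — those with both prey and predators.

3

Intermediate species (has both prey and predators): F, H, I.
Count: 3.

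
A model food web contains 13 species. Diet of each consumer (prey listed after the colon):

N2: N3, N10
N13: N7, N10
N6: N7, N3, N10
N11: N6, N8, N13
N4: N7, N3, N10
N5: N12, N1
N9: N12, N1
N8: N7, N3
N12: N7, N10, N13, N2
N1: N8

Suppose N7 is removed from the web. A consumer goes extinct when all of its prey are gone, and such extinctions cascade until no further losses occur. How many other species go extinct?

0

Remove N7.
Every predator of it retains at least one other prey: N6 still has N3, N10; N8 still has N3; N4 still has N3, N10; N13 still has N10; N12 still has N10, N13, N2.
No consumer loses all prey, so no secondary extinctions occur.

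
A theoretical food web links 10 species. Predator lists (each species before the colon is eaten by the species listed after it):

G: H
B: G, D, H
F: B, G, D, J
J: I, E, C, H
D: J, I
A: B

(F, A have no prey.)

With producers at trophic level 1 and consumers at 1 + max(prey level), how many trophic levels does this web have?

5

Producers (level 1): F, A.
F → B → D → J → H gives H level 5.
No species has a prey at level 5, so no species reaches level 6.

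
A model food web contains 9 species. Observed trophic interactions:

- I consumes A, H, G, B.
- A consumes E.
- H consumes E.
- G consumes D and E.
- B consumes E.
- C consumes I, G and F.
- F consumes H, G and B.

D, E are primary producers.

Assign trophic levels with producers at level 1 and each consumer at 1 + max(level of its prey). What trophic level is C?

E is a producer → level 1.
H eats E → level 2.
I eats H (level 2); other prey at levels: B 2, G 2, A 2 → level 3.
C eats I (level 3); other prey at levels: G 2, F 3 → level 4.

Trophic level 4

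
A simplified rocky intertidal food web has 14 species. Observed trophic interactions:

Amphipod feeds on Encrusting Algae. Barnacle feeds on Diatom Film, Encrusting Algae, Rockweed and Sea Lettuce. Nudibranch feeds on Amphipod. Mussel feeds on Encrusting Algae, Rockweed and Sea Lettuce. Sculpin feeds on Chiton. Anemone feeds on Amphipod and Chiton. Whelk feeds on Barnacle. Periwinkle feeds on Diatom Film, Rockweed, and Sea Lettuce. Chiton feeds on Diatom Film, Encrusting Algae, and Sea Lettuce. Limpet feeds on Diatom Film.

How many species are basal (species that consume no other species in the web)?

4

Basal species (no prey listed): Encrusting Algae, Rockweed, Sea Lettuce, Diatom Film.
Count: 4.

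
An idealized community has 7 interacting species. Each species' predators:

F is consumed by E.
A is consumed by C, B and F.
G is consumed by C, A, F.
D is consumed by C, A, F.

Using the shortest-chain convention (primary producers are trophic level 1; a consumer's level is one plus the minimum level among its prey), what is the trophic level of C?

Trophic level 2

G is a producer → level 1.
C eats G → level 2.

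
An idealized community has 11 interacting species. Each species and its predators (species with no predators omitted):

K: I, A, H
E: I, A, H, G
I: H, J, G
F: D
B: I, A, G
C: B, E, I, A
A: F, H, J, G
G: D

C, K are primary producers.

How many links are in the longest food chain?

4 links

One longest chain: C → B → I → G → D.
It has 5 species and 4 links.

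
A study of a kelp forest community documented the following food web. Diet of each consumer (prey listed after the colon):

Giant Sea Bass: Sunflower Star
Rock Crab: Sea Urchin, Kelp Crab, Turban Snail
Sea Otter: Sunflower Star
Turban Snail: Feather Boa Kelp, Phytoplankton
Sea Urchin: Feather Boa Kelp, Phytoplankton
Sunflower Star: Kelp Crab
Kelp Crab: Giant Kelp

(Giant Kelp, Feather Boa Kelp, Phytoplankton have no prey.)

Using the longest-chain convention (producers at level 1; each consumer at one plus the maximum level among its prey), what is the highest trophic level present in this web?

Producers (level 1): Giant Kelp, Feather Boa Kelp, Phytoplankton.
Giant Kelp → Kelp Crab → Sunflower Star → Sea Otter gives Sea Otter level 4.
No species has a prey at level 4, so no species reaches level 5.

4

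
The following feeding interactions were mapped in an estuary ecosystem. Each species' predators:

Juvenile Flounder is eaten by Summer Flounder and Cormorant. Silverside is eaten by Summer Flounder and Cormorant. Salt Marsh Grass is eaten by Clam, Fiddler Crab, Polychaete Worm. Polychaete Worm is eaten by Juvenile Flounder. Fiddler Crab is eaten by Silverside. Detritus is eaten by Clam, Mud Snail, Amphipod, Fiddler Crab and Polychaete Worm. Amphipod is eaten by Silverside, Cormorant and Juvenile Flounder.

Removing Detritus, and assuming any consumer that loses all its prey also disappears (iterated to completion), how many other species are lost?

Remove Detritus.
Round 1: Mud Snail (all prey gone), Amphipod (all prey gone) → extinct.
No further losses. Total secondary extinctions: 2.

2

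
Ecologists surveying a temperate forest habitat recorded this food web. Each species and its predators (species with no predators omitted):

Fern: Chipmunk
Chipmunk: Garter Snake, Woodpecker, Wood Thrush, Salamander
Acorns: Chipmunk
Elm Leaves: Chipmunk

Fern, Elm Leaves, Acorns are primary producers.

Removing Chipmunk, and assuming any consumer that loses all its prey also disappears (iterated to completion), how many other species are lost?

4

Remove Chipmunk.
Round 1: Garter Snake (all prey gone), Woodpecker (all prey gone), Wood Thrush (all prey gone), Salamander (all prey gone) → extinct.
No further losses. Total secondary extinctions: 4.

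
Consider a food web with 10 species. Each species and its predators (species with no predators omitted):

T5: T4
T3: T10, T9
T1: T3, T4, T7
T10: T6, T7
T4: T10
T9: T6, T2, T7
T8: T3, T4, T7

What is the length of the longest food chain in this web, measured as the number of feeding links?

One longest chain: T1 → T3 → T10 → T6.
It has 4 species and 3 links.

3 links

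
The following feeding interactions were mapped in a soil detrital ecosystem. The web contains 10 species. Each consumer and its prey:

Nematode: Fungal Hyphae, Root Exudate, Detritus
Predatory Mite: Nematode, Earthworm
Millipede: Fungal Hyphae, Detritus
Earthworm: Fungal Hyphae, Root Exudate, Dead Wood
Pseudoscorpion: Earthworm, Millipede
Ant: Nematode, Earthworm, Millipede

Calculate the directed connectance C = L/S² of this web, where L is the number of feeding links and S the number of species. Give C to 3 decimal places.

The web has S = 10 species and L = 15 feeding links.
C = L / S² = 15 / 100 = 0.1500 ≈ 0.150.

C = 0.150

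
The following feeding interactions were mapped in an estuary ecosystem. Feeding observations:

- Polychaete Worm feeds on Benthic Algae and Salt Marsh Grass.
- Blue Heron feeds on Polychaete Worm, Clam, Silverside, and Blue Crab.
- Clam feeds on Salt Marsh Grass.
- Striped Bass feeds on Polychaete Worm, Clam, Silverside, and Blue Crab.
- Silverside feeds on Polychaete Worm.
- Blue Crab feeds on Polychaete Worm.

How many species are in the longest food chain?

One longest chain: Salt Marsh Grass → Polychaete Worm → Silverside → Striped Bass.
It has 4 species and 3 links.

4 species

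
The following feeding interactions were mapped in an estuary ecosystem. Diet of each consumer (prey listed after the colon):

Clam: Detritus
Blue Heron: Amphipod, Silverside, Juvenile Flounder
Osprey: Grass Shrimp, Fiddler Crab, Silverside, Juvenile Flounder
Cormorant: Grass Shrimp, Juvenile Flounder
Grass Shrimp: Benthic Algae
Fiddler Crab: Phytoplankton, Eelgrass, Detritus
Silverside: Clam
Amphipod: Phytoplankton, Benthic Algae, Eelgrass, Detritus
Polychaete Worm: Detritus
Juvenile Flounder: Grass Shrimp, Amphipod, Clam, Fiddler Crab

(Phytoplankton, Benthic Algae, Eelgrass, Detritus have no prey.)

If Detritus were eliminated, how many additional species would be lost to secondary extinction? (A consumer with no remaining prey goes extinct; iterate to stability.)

Remove Detritus.
Round 1: Polychaete Worm (all prey gone), Clam (all prey gone) → extinct.
Round 2: Silverside (all prey gone) → extinct.
No further losses. Total secondary extinctions: 3.

3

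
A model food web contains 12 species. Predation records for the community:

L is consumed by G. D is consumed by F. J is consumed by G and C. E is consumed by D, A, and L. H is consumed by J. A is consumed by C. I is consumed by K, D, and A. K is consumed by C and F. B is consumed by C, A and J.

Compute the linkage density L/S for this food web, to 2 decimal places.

L/S = 1.42

There are L = 17 links among S = 12 species.
L/S = 17/12 = 1.4167 ≈ 1.42.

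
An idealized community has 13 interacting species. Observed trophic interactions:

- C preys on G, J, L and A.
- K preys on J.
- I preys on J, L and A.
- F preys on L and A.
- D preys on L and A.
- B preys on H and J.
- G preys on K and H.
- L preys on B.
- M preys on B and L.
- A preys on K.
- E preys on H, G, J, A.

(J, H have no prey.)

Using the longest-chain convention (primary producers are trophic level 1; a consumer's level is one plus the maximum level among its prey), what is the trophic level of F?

Trophic level 4

J is a producer → level 1.
B eats J (level 1); other prey at levels: H 1 → level 2.
L eats B → level 3.
F eats L (level 3); other prey at levels: A 3 → level 4.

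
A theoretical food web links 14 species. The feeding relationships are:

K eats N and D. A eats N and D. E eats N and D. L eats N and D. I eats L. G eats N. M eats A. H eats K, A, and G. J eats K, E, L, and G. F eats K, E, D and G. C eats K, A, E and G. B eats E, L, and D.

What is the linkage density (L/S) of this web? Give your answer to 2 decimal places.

L/S = 2.07

There are L = 29 links among S = 14 species.
L/S = 29/14 = 2.0714 ≈ 2.07.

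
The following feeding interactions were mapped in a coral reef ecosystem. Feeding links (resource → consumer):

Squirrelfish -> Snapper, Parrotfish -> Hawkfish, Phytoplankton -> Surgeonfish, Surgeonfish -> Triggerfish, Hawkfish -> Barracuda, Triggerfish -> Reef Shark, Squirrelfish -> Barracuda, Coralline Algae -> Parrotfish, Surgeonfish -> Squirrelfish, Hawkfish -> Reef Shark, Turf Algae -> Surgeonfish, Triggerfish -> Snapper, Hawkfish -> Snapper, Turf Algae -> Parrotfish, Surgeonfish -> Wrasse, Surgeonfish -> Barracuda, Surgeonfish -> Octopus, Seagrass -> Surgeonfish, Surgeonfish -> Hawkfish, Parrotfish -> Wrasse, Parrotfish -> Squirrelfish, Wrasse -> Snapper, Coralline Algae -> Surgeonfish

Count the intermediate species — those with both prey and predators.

6

Intermediate species (has both prey and predators): Parrotfish, Surgeonfish, Hawkfish, Wrasse, Squirrelfish, Triggerfish.
Count: 6.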